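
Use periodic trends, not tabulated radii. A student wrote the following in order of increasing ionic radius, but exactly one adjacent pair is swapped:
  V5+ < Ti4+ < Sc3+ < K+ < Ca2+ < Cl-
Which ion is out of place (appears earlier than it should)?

K+

Scanning neighbour by neighbour, only K+/Ca2+ violates a trend: they are isoelectronic (18 e⁻) and Ca has more protons than K (20 vs 19), making Ca2+ smaller. That makes K+ the one sitting a position early relative to where it belongs.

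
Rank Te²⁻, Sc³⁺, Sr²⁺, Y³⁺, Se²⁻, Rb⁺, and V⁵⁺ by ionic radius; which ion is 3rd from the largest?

Electron counts and nuclear charges: V⁵⁺ has 18 e⁻ (Z=23), Sc³⁺ has 18 e⁻ (Z=21), Y³⁺ has 36 e⁻ (Z=39), Sr²⁺ has 36 e⁻ (Z=38), Rb⁺ has 36 e⁻ (Z=37), Se²⁻ has 36 e⁻ (Z=34), Te²⁻ has 54 e⁻ (Z=52). V⁵⁺ < Sc³⁺ (isoelectronic, higher Z=23 is smaller); Sc³⁺ < Y³⁺ (same group, 1 shell fewer); Y³⁺ < Sr²⁺ (both 36 e⁻, Z=39>38); Sr²⁺ < Rb⁺ (both 36 e⁻, Z=38>37); Rb⁺ < Se²⁻ (isoelectronic, higher Z=37 is smaller); Se²⁻ < Te²⁻ (same group, period 4 vs 5).
That gives V⁵⁺ < Sc³⁺ < Y³⁺ < Sr²⁺ < Rb⁺ < Se²⁻ < Te²⁻. From the largest end, number 3 is Rb⁺.

Rb⁺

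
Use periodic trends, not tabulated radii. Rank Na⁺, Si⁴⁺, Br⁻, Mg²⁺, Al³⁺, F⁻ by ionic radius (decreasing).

Tabulating Z and e⁻: Si⁴⁺ (Z=14, 10 e⁻), Al³⁺ (Z=13, 10 e⁻), Mg²⁺ (Z=12, 10 e⁻), Na⁺ (Z=11, 10 e⁻), F⁻ (Z=9, 10 e⁻), Br⁻ (Z=35, 36 e⁻). Si⁴⁺ < Al³⁺ (both 10 e⁻, Z=14>13); Al³⁺ < Mg²⁺ (isoelectronic, higher Z=13 is smaller); Mg²⁺ < Na⁺ (both 10 e⁻, Z=12>11); Na⁺ < F⁻ (isoelectronic, higher Z=11 is smaller); F⁻ < Br⁻ (same group, 2 shells fewer).

Br⁻ > F⁻ > Na⁺ > Mg²⁺ > Al³⁺ > Si⁴⁺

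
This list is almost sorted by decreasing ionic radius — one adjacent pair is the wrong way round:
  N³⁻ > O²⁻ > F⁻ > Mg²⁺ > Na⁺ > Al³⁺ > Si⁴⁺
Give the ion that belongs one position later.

Mg²⁺

The pair Mg²⁺, Na⁺ is the wrong way round — Mg²⁺ and Na⁺ share 10 electrons; the higher nuclear charge on Mg (Z=12) contracts it more, so Mg²⁺ < Na⁺. All other adjacent pairs agree with periodic trends, so Mg²⁺ is the misplaced ion.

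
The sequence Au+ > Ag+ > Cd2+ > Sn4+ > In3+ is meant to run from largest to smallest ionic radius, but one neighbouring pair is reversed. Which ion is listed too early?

Check each adjacent pair. Sn4+ and In3+ are reversed: they are isoelectronic (46 e⁻) and Sn has more protons than In (50 vs 49), making Sn4+ smaller. No other neighbouring pair contradicts the periodic trends, so Sn4+ is the ion listed too early.

Sn4+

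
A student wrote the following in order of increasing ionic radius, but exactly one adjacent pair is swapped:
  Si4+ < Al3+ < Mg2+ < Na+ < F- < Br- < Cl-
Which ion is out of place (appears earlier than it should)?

Scanning neighbour by neighbour, only Br-/Cl- violates a trend: same group and charge — period 3 sits above period 4, so Cl- is smaller. That makes Br- the one sitting a position early relative to where it belongs.

Br-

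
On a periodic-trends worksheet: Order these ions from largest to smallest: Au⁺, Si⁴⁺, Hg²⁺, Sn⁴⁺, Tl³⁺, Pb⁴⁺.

First list Z and electron count for each: Si⁴⁺ has 10 e⁻ (Z=14), Sn⁴⁺ has 46 e⁻ (Z=50), Pb⁴⁺ has 78 e⁻ (Z=82), Tl³⁺ has 78 e⁻ (Z=81), Hg²⁺ has 78 e⁻ (Z=80), Au⁺ has 78 e⁻ (Z=79). Si⁴⁺ < Sn⁴⁺ (same group, period 3 vs 5); Sn⁴⁺ < Pb⁴⁺ (same group, period 5 vs 6); Pb⁴⁺ < Tl³⁺ (isoelectronic, higher Z=82 is smaller); Tl³⁺ < Hg²⁺ (isoelectronic, higher Z=81 is smaller); Hg²⁺ < Au⁺ (both 78 e⁻, Z=80>79).

Au⁺ > Hg²⁺ > Tl³⁺ > Pb⁴⁺ > Sn⁴⁺ > Si⁴⁺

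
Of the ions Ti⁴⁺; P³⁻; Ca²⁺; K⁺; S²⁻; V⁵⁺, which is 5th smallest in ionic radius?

Isoelectronic series (18 e⁻ each). Size is set by nuclear charge: more protons means a smaller ion. V⁵⁺ (Z=23), Ti⁴⁺ (Z=22), Ca²⁺ (Z=20), K⁺ (Z=19), S²⁻ (Z=16), P³⁻ (Z=15).
Ordering: V⁵⁺ < Ti⁴⁺ < Ca²⁺ < K⁺ < S²⁻ < P³⁻. The 5th smallest is S²⁻.

S²⁻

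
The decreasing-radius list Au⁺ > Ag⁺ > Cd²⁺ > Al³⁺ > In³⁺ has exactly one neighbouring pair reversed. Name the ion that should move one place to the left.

In³⁺

Scanning neighbour by neighbour, only Al³⁺/In³⁺ violates a trend: both in group 13 with the same charge; Al³⁺ (period 3) has the smaller radius. That makes In³⁺ the one sitting a position late relative to where it belongs.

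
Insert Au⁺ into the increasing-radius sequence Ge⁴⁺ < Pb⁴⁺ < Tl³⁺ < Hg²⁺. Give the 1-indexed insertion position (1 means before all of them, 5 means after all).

Ge⁴⁺: 28 e⁻, Z=32, Pb⁴⁺: 78 e⁻, Z=82, Tl³⁺: 78 e⁻, Z=81, Hg²⁺: 78 e⁻, Z=80, Au⁺: 78 e⁻, Z=79. Ge⁴⁺ < Pb⁴⁺ (same group, period 4 vs 6); Pb⁴⁺ < Tl³⁺ (both 78 e⁻, Z=82>81); Tl³⁺ < Hg²⁺ (isoelectronic, higher Z=81 is smaller); Hg²⁺ < Au⁺ (isoelectronic, higher Z=80 is smaller).
Putting Au⁺ in gives Ge⁴⁺ < Pb⁴⁺ < Tl³⁺ < Hg²⁺ < Au⁺; it lands at slot 5.

5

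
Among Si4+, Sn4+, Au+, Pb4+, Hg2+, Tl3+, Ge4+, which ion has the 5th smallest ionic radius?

Electron counts and nuclear charges: Si4+: 10 e⁻, Z=14, Ge4+: 28 e⁻, Z=32, Sn4+: 46 e⁻, Z=50, Pb4+: 78 e⁻, Z=82, Tl3+: 78 e⁻, Z=81, Hg2+: 78 e⁻, Z=80, Au+: 78 e⁻, Z=79. Si4+ < Ge4+ (same group, 1 shell fewer); Ge4+ < Sn4+ (same group, period 4 vs 5); Sn4+ < Pb4+ (same group, period 5 vs 6); Pb4+ < Tl3+ (both 78 e⁻, Z=82>81); Tl3+ < Hg2+ (both 78 e⁻, Z=81>80); Hg2+ < Au+ (both 78 e⁻, Z=80>79).
So the order is Si4+ < Ge4+ < Sn4+ < Pb4+ < Tl3+ < Hg2+ < Au+; the 5th-smallest ion is Tl3+.

Tl3+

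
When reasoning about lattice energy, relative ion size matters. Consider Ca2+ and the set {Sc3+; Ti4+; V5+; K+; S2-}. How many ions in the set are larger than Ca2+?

2

Each ion has 18 electrons. The ranking follows nuclear charge in reverse — greater Z gives a smaller radius. V5+ (Z=23), Ti4+ (Z=22), Sc3+ (Z=21), Ca2+ (Z=20), K+ (Z=19), S2- (Z=16).
Placing each against Ca2+: smaller — V5+, Ti4+, Sc3+; larger — K+, S2-. That's 2.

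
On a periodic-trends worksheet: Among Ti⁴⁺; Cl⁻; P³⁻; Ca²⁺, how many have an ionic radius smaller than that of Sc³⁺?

1

These species are isoelectronic with 18 electrons. The only difference is the number of protons: Ti⁴⁺ (Z=22), Sc³⁺ (Z=21), Ca²⁺ (Z=20), Cl⁻ (Z=17), P³⁻ (Z=15). The strongest nuclear pull (Ti⁴⁺) gives the smallest ion.
Ordering all of them (including Sc³⁺) by radius gives Ti⁴⁺ < Sc³⁺ < Ca²⁺ < Cl⁻ < P³⁻. That's 1.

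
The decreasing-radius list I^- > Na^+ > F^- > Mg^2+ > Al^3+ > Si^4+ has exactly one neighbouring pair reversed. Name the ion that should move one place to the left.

Check each adjacent pair. Na^+ and F^- are reversed: they are isoelectronic (10 e⁻) and Na has more protons than F (11 vs 9), making Na^+ smaller. No other neighbouring pair contradicts the periodic trends, so F^- is the ion listed too late.

F^-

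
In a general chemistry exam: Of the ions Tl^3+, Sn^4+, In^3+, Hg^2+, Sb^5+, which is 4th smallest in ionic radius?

Tl^3+

Work out protons and electrons: Sb^5+: 46 e⁻, Z=51, Sn^4+: 46 e⁻, Z=50, In^3+: 46 e⁻, Z=49, Tl^3+: 78 e⁻, Z=81, Hg^2+: 78 e⁻, Z=80. Sb^5+ < Sn^4+ (both 46 e⁻, Z=51>50); Sn^4+ < In^3+ (isoelectronic, higher Z=50 is smaller); In^3+ < Tl^3+ (same group, 1 shell fewer); Tl^3+ < Hg^2+ (isoelectronic, higher Z=81 is smaller).
So the order is Sb^5+ < Sn^4+ < In^3+ < Tl^3+ < Hg^2+; the 4th-smallest ion is Tl^3+.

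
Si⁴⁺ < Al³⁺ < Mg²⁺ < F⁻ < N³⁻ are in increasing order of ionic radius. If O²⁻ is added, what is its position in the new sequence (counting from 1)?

5

All of these have 10 electrons (isoelectronic). With the same electron cloud, the ion with the most protons pulls it in tightest. Nuclear charges: Si⁴⁺ (Z=14), Al³⁺ (Z=13), Mg²⁺ (Z=12), F⁻ (Z=9), O²⁻ (Z=8), N³⁻ (Z=7). Highest Z is smallest.
Merged order: Si⁴⁺ < Al³⁺ < Mg²⁺ < F⁻ < O²⁻ < N³⁻ — O²⁻ is number 5.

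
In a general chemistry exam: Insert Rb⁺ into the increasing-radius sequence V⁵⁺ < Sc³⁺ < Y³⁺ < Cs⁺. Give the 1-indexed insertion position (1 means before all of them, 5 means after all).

4

V⁵⁺ has 18 e⁻ (Z=23), Sc³⁺ has 18 e⁻ (Z=21), Y³⁺ has 36 e⁻ (Z=39), Rb⁺ has 36 e⁻ (Z=37), Cs⁺ has 54 e⁻ (Z=55). V⁵⁺ < Sc³⁺ (both 18 e⁻, Z=23>21); Sc³⁺ < Y³⁺ (same group, period 4 vs 5); Y³⁺ < Rb⁺ (isoelectronic, higher Z=39 is smaller); Rb⁺ < Cs⁺ (same group, period 5 vs 6).
The complete sequence is V⁵⁺ < Sc³⁺ < Y³⁺ < Rb⁺ < Cs⁺. Rb⁺ sits at position 4.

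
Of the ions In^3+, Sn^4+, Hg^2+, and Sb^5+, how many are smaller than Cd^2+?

3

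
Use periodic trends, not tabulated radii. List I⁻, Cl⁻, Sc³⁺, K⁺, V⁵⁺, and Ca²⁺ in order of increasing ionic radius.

V⁵⁺ < Sc³⁺ < Ca²⁺ < K⁺ < Cl⁻ < I⁻

Electron counts and nuclear charges: V⁵⁺: 18 e⁻, Z=23, Sc³⁺: 18 e⁻, Z=21, Ca²⁺: 18 e⁻, Z=20, K⁺: 18 e⁻, Z=19, Cl⁻: 18 e⁻, Z=17, I⁻: 54 e⁻, Z=53. V⁵⁺ < Sc³⁺ (isoelectronic, higher Z=23 is smaller); Sc³⁺ < Ca²⁺ (both 18 e⁻, Z=21>20); Ca²⁺ < K⁺ (both 18 e⁻, Z=20>19); K⁺ < Cl⁻ (both 18 e⁻, Z=19>17); Cl⁻ < I⁻ (same group, 2 shells fewer).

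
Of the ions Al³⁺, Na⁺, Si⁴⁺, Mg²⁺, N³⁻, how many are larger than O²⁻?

These species are isoelectronic with 10 electrons. The only difference is the number of protons: Si⁴⁺ (Z=14), Al³⁺ (Z=13), Mg²⁺ (Z=12), Na⁺ (Z=11), O²⁻ (Z=8), N³⁻ (Z=7). The strongest nuclear pull (Si⁴⁺) gives the smallest ion.
Placing each against O²⁻: smaller — Si⁴⁺, Al³⁺, Mg²⁺, Na⁺; larger — N³⁻. That's 1.

1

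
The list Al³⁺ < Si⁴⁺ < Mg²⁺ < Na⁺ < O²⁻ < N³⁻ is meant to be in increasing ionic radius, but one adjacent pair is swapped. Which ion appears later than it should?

Si⁴⁺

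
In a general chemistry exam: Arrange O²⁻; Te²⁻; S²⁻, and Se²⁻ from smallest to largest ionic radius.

Same group, same charge. Going down the group adds an extra shell of electrons, so the ion gets larger: O²⁻ is highest in the group and smallest.

O²⁻ < S²⁻ < Se²⁻ < Te²⁻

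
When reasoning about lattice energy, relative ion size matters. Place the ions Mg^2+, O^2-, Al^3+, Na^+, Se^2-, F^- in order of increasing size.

Electron counts and nuclear charges: Al^3+ (Z=13, 10 e⁻), Mg^2+ (Z=12, 10 e⁻), Na^+ (Z=11, 10 e⁻), F^- (Z=9, 10 e⁻), O^2- (Z=8, 10 e⁻), Se^2- (Z=34, 36 e⁻). Al^3+ < Mg^2+ (isoelectronic, higher Z=13 is smaller); Mg^2+ < Na^+ (both 10 e⁻, Z=12>11); Na^+ < F^- (isoelectronic, higher Z=11 is smaller); F^- < O^2- (both 10 e⁻, Z=9>8); O^2- < Se^2- (same group, period 2 vs 4).

Al^3+ < Mg^2+ < Na^+ < F^- < O^2- < Se^2-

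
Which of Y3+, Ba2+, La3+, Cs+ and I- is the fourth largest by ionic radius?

La3+

Tabulating Z and e⁻: Y3+: 36 e⁻, Z=39, La3+: 54 e⁻, Z=57, Ba2+: 54 e⁻, Z=56, Cs+: 54 e⁻, Z=55, I-: 54 e⁻, Z=53. Y3+ < La3+ (same group, period 5 vs 6); La3+ < Ba2+ (both 54 e⁻, Z=57>56); Ba2+ < Cs+ (isoelectronic, higher Z=56 is smaller); Cs+ < I- (isoelectronic, higher Z=55 is smaller).
That gives Y3+ < La3+ < Ba2+ < Cs+ < I-. From the largest end, number 4 is La3+.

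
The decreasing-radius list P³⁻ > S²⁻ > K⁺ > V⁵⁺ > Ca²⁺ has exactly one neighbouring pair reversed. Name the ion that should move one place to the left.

The pair V⁵⁺, Ca²⁺ is the wrong way round — both have 18 electrons but Z(V)=23 > Z(Ca)=20, so V⁵⁺ should be the smaller of the two. All other adjacent pairs agree with periodic trends, so Ca²⁺ is the misplaced ion.

Ca²⁺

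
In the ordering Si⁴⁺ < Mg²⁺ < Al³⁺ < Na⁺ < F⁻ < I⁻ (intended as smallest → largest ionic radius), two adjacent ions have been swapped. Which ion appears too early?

Mg²⁺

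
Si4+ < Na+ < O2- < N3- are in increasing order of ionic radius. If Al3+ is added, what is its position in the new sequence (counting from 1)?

Each ion has 10 electrons. The ranking follows nuclear charge in reverse — greater Z gives a smaller radius. Si4+ (Z=14), Al3+ (Z=13), Na+ (Z=11), O2- (Z=8), N3- (Z=7).
Putting Al3+ in gives Si4+ < Al3+ < Na+ < O2- < N3-; it lands at slot 2.

2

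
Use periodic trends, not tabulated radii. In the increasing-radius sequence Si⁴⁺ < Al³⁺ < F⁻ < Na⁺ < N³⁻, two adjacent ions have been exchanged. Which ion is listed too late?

Na⁺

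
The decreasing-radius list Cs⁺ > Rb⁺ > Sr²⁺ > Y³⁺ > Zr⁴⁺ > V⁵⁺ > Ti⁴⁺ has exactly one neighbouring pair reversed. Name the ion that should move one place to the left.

Ti⁴⁺

The pair V⁵⁺, Ti⁴⁺ is the wrong way round — V⁵⁺ and Ti⁴⁺ share 18 electrons; the higher nuclear charge on V (Z=23) contracts it more, so V⁵⁺ < Ti⁴⁺. All other adjacent pairs agree with periodic trends, so Ti⁴⁺ is the misplaced ion.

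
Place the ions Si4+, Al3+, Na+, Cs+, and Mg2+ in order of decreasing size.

Cs+ > Na+ > Mg2+ > Al3+ > Si4+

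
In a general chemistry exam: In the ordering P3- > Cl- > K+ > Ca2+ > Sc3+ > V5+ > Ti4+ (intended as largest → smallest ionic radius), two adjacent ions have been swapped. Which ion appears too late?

Check each adjacent pair. V5+ and Ti4+ are reversed: they are isoelectronic (18 e⁻) and V has more protons than Ti (23 vs 22), making V5+ smaller. No other neighbouring pair contradicts the periodic trends, so Ti4+ is the ion listed too late.

Ti4+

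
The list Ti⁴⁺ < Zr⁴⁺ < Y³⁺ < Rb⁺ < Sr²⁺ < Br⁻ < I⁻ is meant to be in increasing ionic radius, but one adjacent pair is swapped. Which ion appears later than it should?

Check each adjacent pair. Rb⁺ and Sr²⁺ are reversed: both have 36 electrons but Z(Sr)=38 > Z(Rb)=37, so Sr²⁺ should be the smaller of the two. No other neighbouring pair contradicts the periodic trends, so Sr²⁺ is the ion listed too late.

Sr²⁺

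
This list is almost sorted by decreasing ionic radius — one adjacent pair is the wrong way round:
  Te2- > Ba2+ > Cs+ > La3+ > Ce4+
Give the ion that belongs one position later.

Ba2+

Check each adjacent pair. Ba2+ and Cs+ are reversed: both have 54 electrons but Z(Ba)=56 > Z(Cs)=55, so Ba2+ should be the smaller of the two. No other neighbouring pair contradicts the periodic trends, so Ba2+ is the ion listed too early.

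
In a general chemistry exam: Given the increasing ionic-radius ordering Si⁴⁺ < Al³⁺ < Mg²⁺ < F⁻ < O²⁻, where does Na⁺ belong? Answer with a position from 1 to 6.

4

Each ion has 10 electrons. The ranking follows nuclear charge in reverse — greater Z gives a smaller radius. Si⁴⁺ (Z=14), Al³⁺ (Z=13), Mg²⁺ (Z=12), Na⁺ (Z=11), F⁻ (Z=9), O²⁻ (Z=8).
Merged order: Si⁴⁺ < Al³⁺ < Mg²⁺ < Na⁺ < F⁻ < O²⁻ — Na⁺ is number 4.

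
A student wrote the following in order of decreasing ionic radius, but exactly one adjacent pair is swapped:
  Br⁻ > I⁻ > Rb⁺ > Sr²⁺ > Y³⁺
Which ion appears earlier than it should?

The pair Br⁻, I⁻ is the wrong way round — both in group 17 with the same charge; Br⁻ (period 4) has the smaller radius. All other adjacent pairs agree with periodic trends, so Br⁻ is the misplaced ion.

Br⁻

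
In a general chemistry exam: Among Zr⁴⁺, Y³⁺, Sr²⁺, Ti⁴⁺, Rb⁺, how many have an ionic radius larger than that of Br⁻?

0

Tabulating Z and e⁻: Ti⁴⁺: 18 e⁻, Z=22, Zr⁴⁺: 36 e⁻, Z=40, Y³⁺: 36 e⁻, Z=39, Sr²⁺: 36 e⁻, Z=38, Rb⁺: 36 e⁻, Z=37, Br⁻: 36 e⁻, Z=35. Ti⁴⁺ < Zr⁴⁺ (same group, 1 shell fewer); Zr⁴⁺ < Y³⁺ (isoelectronic, higher Z=40 is smaller); Y³⁺ < Sr²⁺ (both 36 e⁻, Z=39>38); Sr²⁺ < Rb⁺ (isoelectronic, higher Z=38 is smaller); Rb⁺ < Br⁻ (isoelectronic, higher Z=37 is smaller).
Ordering all of them (including Br⁻) by radius gives Ti⁴⁺ < Zr⁴⁺ < Y³⁺ < Sr²⁺ < Rb⁺ < Br⁻. So 0 are larger.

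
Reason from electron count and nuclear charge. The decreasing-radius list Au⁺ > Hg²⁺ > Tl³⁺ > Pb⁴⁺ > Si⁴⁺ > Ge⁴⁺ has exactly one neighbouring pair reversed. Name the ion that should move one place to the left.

Ge⁴⁺

The pair Si⁴⁺, Ge⁴⁺ is the wrong way round — same group and charge — period 3 sits above period 4, so Si⁴⁺ is smaller. All other adjacent pairs agree with periodic trends, so Ge⁴⁺ is the misplaced ion.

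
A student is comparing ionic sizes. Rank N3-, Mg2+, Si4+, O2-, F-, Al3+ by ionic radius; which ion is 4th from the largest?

Each ion has 10 electrons. The ranking follows nuclear charge in reverse — greater Z gives a smaller radius. Si4+ (Z=14), Al3+ (Z=13), Mg2+ (Z=12), F- (Z=9), O2- (Z=8), N3- (Z=7).
Full ascending order: Si4+ < Al3+ < Mg2+ < F- < O2- < N3-. Counting from the largest, position 4 is Mg2+.

Mg2+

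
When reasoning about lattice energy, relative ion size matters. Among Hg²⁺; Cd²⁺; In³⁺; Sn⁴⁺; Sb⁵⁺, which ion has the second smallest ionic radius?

Sn⁴⁺

Sb⁵⁺ (Z=51, 46 e⁻), Sn⁴⁺ (Z=50, 46 e⁻), In³⁺ (Z=49, 46 e⁻), Cd²⁺ (Z=48, 46 e⁻), Hg²⁺ (Z=80, 78 e⁻). Sb⁵⁺ < Sn⁴⁺ (isoelectronic, higher Z=51 is smaller); Sn⁴⁺ < In³⁺ (isoelectronic, higher Z=50 is smaller); In³⁺ < Cd²⁺ (both 46 e⁻, Z=49>48); Cd²⁺ < Hg²⁺ (same group, period 5 vs 6).
That gives Sb⁵⁺ < Sn⁴⁺ < In³⁺ < Cd²⁺ < Hg²⁺. From the smallest end, number 2 is Sn⁴⁺.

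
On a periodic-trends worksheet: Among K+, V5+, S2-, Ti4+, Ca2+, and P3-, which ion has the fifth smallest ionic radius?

S2-

These species are isoelectronic with 18 electrons. The only difference is the number of protons: V5+ (Z=23), Ti4+ (Z=22), Ca2+ (Z=20), K+ (Z=19), S2- (Z=16), P3- (Z=15). The strongest nuclear pull (V5+) gives the smallest ion.
Ordering: V5+ < Ti4+ < Ca2+ < K+ < S2- < P3-. The fifth smallest is S2-.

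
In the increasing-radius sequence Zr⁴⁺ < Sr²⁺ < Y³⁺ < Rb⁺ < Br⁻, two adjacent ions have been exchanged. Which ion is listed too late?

Compare adjacent ions: they are isoelectronic (36 e⁻) and Y has more protons than Sr (39 vs 38), making Y³⁺ smaller — yet in this increasing list Sr²⁺ sits before Y³⁺. Nothing else is reversed, so Y³⁺ should move one place to the left.

Y³⁺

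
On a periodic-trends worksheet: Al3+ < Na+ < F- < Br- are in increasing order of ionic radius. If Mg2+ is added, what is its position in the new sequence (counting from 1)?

First list Z and electron count for each: Al3+ has 10 e⁻ (Z=13), Mg2+ has 10 e⁻ (Z=12), Na+ has 10 e⁻ (Z=11), F- has 10 e⁻ (Z=9), Br- has 36 e⁻ (Z=35). Al3+ < Mg2+ (both 10 e⁻, Z=13>12); Mg2+ < Na+ (isoelectronic, higher Z=12 is smaller); Na+ < F- (both 10 e⁻, Z=11>9); F- < Br- (same group, 2 shells fewer).
The complete sequence is Al3+ < Mg2+ < Na+ < F- < Br-. Mg2+ sits at position 2.

2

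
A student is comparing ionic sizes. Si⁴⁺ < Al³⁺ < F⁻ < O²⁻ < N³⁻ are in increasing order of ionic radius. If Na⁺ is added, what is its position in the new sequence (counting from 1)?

Isoelectronic series (10 e⁻ each). Size is set by nuclear charge: more protons means a smaller ion. Si⁴⁺ (Z=14), Al³⁺ (Z=13), Na⁺ (Z=11), F⁻ (Z=9), O²⁻ (Z=8), N³⁻ (Z=7).
With Na⁺ included the full order is Si⁴⁺ < Al³⁺ < Na⁺ < F⁻ < O²⁻ < N³⁻, so it takes position 3.

3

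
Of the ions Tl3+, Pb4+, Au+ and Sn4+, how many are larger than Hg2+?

1

Work out protons and electrons: Sn4+ has 46 e⁻ (Z=50), Pb4+ has 78 e⁻ (Z=82), Tl3+ has 78 e⁻ (Z=81), Hg2+ has 78 e⁻ (Z=80), Au+ has 78 e⁻ (Z=79). Sn4+ < Pb4+ (same group, 1 shell fewer); Pb4+ < Tl3+ (both 78 e⁻, Z=82>81); Tl3+ < Hg2+ (both 78 e⁻, Z=81>80); Hg2+ < Au+ (isoelectronic, higher Z=80 is smaller).
Overall: Sn4+ < Pb4+ < Tl3+ < Hg2+ < Au+. Hg2+ has 3 below it and 1 above. So 1 is larger.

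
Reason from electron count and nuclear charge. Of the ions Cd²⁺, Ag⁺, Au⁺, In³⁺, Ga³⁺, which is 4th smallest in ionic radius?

Tabulating Z and e⁻: Ga³⁺ (Z=31, 28 e⁻), In³⁺ (Z=49, 46 e⁻), Cd²⁺ (Z=48, 46 e⁻), Ag⁺ (Z=47, 46 e⁻), Au⁺ (Z=79, 78 e⁻). Ga³⁺ < In³⁺ (same group, 1 shell fewer); In³⁺ < Cd²⁺ (both 46 e⁻, Z=49>48); Cd²⁺ < Ag⁺ (both 46 e⁻, Z=48>47); Ag⁺ < Au⁺ (same group, 1 shell fewer).
Full ascending order: Ga³⁺ < In³⁺ < Cd²⁺ < Ag⁺ < Au⁺. Counting from the smallest, position 4 is Ag⁺.

Ag⁺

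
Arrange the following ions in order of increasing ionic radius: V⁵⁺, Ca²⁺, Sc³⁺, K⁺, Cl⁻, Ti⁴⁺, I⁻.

First list Z and electron count for each: V⁵⁺ has 18 e⁻ (Z=23), Ti⁴⁺ has 18 e⁻ (Z=22), Sc³⁺ has 18 e⁻ (Z=21), Ca²⁺ has 18 e⁻ (Z=20), K⁺ has 18 e⁻ (Z=19), Cl⁻ has 18 e⁻ (Z=17), I⁻ has 54 e⁻ (Z=53). V⁵⁺ < Ti⁴⁺ (both 18 e⁻, Z=23>22); Ti⁴⁺ < Sc³⁺ (both 18 e⁻, Z=22>21); Sc³⁺ < Ca²⁺ (both 18 e⁻, Z=21>20); Ca²⁺ < K⁺ (both 18 e⁻, Z=20>19); K⁺ < Cl⁻ (isoelectronic, higher Z=19 is smaller); Cl⁻ < I⁻ (same group, 2 shells fewer).

V⁵⁺ < Ti⁴⁺ < Sc³⁺ < Ca²⁺ < K⁺ < Cl⁻ < I⁻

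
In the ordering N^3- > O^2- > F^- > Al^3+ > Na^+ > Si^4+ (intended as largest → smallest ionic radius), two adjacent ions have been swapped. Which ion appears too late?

Na^+

Check each adjacent pair. Al^3+ and Na^+ are reversed: they are isoelectronic (10 e⁻) and Al has more protons than Na (13 vs 11), making Al^3+ smaller. No other neighbouring pair contradicts the periodic trends, so Na^+ is the ion listed too late.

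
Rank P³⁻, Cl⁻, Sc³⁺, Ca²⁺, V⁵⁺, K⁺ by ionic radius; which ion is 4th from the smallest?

K⁺

Each ion has 18 electrons. The ranking follows nuclear charge in reverse — greater Z gives a smaller radius. V⁵⁺ (Z=23), Sc³⁺ (Z=21), Ca²⁺ (Z=20), K⁺ (Z=19), Cl⁻ (Z=17), P³⁻ (Z=15).
That gives V⁵⁺ < Sc³⁺ < Ca²⁺ < K⁺ < Cl⁻ < P³⁻. From the smallest end, number 4 is K⁺.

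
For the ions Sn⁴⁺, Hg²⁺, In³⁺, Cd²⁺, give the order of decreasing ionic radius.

Hg²⁺ > Cd²⁺ > In³⁺ > Sn⁴⁺

Sn⁴⁺ has 46 e⁻ (Z=50), In³⁺ has 46 e⁻ (Z=49), Cd²⁺ has 46 e⁻ (Z=48), Hg²⁺ has 78 e⁻ (Z=80). Sn⁴⁺ < In³⁺ (both 46 e⁻, Z=50>49); In³⁺ < Cd²⁺ (isoelectronic, higher Z=49 is smaller); Cd²⁺ < Hg²⁺ (same group, 1 shell fewer).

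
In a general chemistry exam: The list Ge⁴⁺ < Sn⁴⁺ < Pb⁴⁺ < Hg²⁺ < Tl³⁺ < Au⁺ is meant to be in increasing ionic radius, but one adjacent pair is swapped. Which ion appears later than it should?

Tl³⁺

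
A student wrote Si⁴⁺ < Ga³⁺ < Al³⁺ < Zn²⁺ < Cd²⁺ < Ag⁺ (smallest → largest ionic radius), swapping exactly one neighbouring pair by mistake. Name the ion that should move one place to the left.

Check each adjacent pair. Ga³⁺ and Al³⁺ are reversed: same group and charge — period 3 sits above period 4, so Al³⁺ is smaller. No other neighbouring pair contradicts the periodic trends, so Al³⁺ is the ion listed too late.

Al³⁺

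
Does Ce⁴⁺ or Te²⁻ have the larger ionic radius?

Each ion has 54 electrons. The ranking follows nuclear charge in reverse — greater Z gives a smaller radius. Ce⁴⁺ (Z=58), Te²⁻ (Z=52).

Te²⁻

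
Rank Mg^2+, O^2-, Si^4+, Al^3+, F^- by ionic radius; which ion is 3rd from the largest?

Mg^2+

These species are isoelectronic with 10 electrons. The only difference is the number of protons: Si^4+ (Z=14), Al^3+ (Z=13), Mg^2+ (Z=12), F^- (Z=9), O^2- (Z=8). The strongest nuclear pull (Si^4+) gives the smallest ion.
That gives Si^4+ < Al^3+ < Mg^2+ < F^- < O^2-. From the largest end, number 3 is Mg^2+.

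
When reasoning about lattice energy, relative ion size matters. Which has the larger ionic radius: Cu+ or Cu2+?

For a single element, ionic radius drops as positive charge rises — Cu2+ < Cu+.

Cu+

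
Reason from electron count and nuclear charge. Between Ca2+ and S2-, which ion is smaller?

These species are isoelectronic with 18 electrons. The only difference is the number of protons: Ca2+ (Z=20), S2- (Z=16). The strongest nuclear pull (Ca2+) gives the smallest ion.

Ca2+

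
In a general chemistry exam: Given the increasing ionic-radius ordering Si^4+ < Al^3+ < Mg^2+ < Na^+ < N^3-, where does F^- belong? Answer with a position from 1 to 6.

5

Isoelectronic series (10 e⁻ each). Size is set by nuclear charge: more protons means a smaller ion. Si^4+ (Z=14), Al^3+ (Z=13), Mg^2+ (Z=12), Na^+ (Z=11), F^- (Z=9), N^3- (Z=7).
The complete sequence is Si^4+ < Al^3+ < Mg^2+ < Na^+ < F^- < N^3-. F^- sits at position 5.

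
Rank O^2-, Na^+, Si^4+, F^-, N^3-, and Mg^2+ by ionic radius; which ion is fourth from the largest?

Isoelectronic series (10 e⁻ each). Size is set by nuclear charge: more protons means a smaller ion. Si^4+ (Z=14), Mg^2+ (Z=12), Na^+ (Z=11), F^- (Z=9), O^2- (Z=8), N^3- (Z=7).
Full ascending order: Si^4+ < Mg^2+ < Na^+ < F^- < O^2- < N^3-. Counting from the largest, position 4 is Na^+.

Na^+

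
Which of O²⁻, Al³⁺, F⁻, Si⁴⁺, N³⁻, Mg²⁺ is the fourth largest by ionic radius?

Mg²⁺

Each ion has 10 electrons. The ranking follows nuclear charge in reverse — greater Z gives a smaller radius. Si⁴⁺ (Z=14), Al³⁺ (Z=13), Mg²⁺ (Z=12), F⁻ (Z=9), O²⁻ (Z=8), N³⁻ (Z=7).
Full ascending order: Si⁴⁺ < Al³⁺ < Mg²⁺ < F⁻ < O²⁻ < N³⁻. Counting from the largest, position 4 is Mg²⁺.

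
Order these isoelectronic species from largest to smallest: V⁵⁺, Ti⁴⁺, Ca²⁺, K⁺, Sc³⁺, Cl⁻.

Cl⁻ > K⁺ > Ca²⁺ > Sc³⁺ > Ti⁴⁺ > V⁵⁺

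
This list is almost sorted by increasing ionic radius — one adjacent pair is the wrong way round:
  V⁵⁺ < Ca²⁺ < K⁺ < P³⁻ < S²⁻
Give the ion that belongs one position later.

Scanning neighbour by neighbour, only P³⁻/S²⁻ violates a trend: they are isoelectronic (18 e⁻) and S has more protons than P (16 vs 15), making S²⁻ smaller. That makes P³⁻ the one sitting a position early relative to where it belongs.

P³⁻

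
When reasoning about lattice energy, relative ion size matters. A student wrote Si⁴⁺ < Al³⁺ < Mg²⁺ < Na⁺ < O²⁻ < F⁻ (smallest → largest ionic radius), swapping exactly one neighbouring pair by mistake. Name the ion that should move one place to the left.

Compare adjacent ions: F⁻ and O²⁻ share 10 electrons; the higher nuclear charge on F (Z=9) contracts it more, so F⁻ < O²⁻ — yet in this increasing list O²⁻ sits before F⁻. Nothing else is reversed, so F⁻ should move one place to the left.

F⁻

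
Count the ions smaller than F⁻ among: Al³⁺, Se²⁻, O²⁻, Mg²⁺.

Work out protons and electrons: Al³⁺ has 10 e⁻ (Z=13), Mg²⁺ has 10 e⁻ (Z=12), F⁻ has 10 e⁻ (Z=9), O²⁻ has 10 e⁻ (Z=8), Se²⁻ has 36 e⁻ (Z=34). Al³⁺ < Mg²⁺ (isoelectronic, higher Z=13 is smaller); Mg²⁺ < F⁻ (both 10 e⁻, Z=12>9); F⁻ < O²⁻ (both 10 e⁻, Z=9>8); O²⁻ < Se²⁻ (same group, 2 shells fewer).
Ordering all of them (including F⁻) by radius gives Al³⁺ < Mg²⁺ < F⁻ < O²⁻ < Se²⁻. Count: 2.

2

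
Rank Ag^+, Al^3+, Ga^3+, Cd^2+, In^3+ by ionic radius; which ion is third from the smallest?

In^3+

Work out protons and electrons: Al^3+: 10 e⁻, Z=13, Ga^3+: 28 e⁻, Z=31, In^3+: 46 e⁻, Z=49, Cd^2+: 46 e⁻, Z=48, Ag^+: 46 e⁻, Z=47. Al^3+ < Ga^3+ (same group, 1 shell fewer); Ga^3+ < In^3+ (same group, period 4 vs 5); In^3+ < Cd^2+ (both 46 e⁻, Z=49>48); Cd^2+ < Ag^+ (both 46 e⁻, Z=48>47).
Ordering: Al^3+ < Ga^3+ < In^3+ < Cd^2+ < Ag^+. The third smallest is In^3+.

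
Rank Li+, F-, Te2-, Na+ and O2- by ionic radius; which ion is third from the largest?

Tabulating Z and e⁻: Li+: 2 e⁻, Z=3, Na+: 10 e⁻, Z=11, F-: 10 e⁻, Z=9, O2-: 10 e⁻, Z=8, Te2-: 54 e⁻, Z=52. Li+ < Na+ (same group, 1 shell fewer); Na+ < F- (both 10 e⁻, Z=11>9); F- < O2- (isoelectronic, higher Z=9 is smaller); O2- < Te2- (same group, period 2 vs 5).
That gives Li+ < Na+ < F- < O2- < Te2-. From the largest end, number 3 is F-.

F-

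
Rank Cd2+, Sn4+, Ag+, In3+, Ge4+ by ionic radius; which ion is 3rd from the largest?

In3+

Tabulating Z and e⁻: Ge4+ (Z=32, 28 e⁻), Sn4+ (Z=50, 46 e⁻), In3+ (Z=49, 46 e⁻), Cd2+ (Z=48, 46 e⁻), Ag+ (Z=47, 46 e⁻). Ge4+ < Sn4+ (same group, 1 shell fewer); Sn4+ < In3+ (both 46 e⁻, Z=50>49); In3+ < Cd2+ (both 46 e⁻, Z=49>48); Cd2+ < Ag+ (both 46 e⁻, Z=48>47).
Ordering: Ge4+ < Sn4+ < In3+ < Cd2+ < Ag+. The 3rd largest is In3+.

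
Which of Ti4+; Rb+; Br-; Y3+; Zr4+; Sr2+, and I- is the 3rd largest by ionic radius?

Rb+

First list Z and electron count for each: Ti4+ (Z=22, 18 e⁻), Zr4+ (Z=40, 36 e⁻), Y3+ (Z=39, 36 e⁻), Sr2+ (Z=38, 36 e⁻), Rb+ (Z=37, 36 e⁻), Br- (Z=35, 36 e⁻), I- (Z=53, 54 e⁻). Ti4+ < Zr4+ (same group, period 4 vs 5); Zr4+ < Y3+ (both 36 e⁻, Z=40>39); Y3+ < Sr2+ (isoelectronic, higher Z=39 is smaller); Sr2+ < Rb+ (isoelectronic, higher Z=38 is smaller); Rb+ < Br- (isoelectronic, higher Z=37 is smaller); Br- < I- (same group, period 4 vs 5).
So the order is Ti4+ < Zr4+ < Y3+ < Sr2+ < Rb+ < Br- < I-; the 3rd-largest ion is Rb+.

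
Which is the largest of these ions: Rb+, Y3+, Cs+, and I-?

I-

Work out protons and electrons: Y3+: 36 e⁻, Z=39, Rb+: 36 e⁻, Z=37, Cs+: 54 e⁻, Z=55, I-: 54 e⁻, Z=53. Y3+ < Rb+ (both 36 e⁻, Z=39>37); Rb+ < Cs+ (same group, period 5 vs 6); Cs+ < I- (isoelectronic, higher Z=55 is smaller).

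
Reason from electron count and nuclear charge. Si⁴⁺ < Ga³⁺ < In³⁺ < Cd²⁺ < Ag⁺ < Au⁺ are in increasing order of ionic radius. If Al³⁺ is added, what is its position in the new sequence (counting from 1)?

2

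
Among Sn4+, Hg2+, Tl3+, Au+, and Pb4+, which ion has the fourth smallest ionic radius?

Tabulating Z and e⁻: Sn4+: 46 e⁻, Z=50, Pb4+: 78 e⁻, Z=82, Tl3+: 78 e⁻, Z=81, Hg2+: 78 e⁻, Z=80, Au+: 78 e⁻, Z=79. Sn4+ < Pb4+ (same group, period 5 vs 6); Pb4+ < Tl3+ (both 78 e⁻, Z=82>81); Tl3+ < Hg2+ (isoelectronic, higher Z=81 is smaller); Hg2+ < Au+ (isoelectronic, higher Z=80 is smaller).
Full ascending order: Sn4+ < Pb4+ < Tl3+ < Hg2+ < Au+. Counting from the smallest, position 4 is Hg2+.

Hg2+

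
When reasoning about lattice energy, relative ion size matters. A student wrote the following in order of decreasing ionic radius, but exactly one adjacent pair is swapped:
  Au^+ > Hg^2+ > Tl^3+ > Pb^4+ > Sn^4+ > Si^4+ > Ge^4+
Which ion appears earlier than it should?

The pair Si^4+, Ge^4+ is the wrong way round — Si^4+ and Ge^4+ are in one column with the same charge; the lighter period-3 ion has one fewer shell and is smaller. All other adjacent pairs agree with periodic trends, so Si^4+ is the misplaced ion.

Si^4+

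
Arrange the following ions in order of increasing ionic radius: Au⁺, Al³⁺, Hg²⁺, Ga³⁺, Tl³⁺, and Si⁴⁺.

Electron counts and nuclear charges: Si⁴⁺ has 10 e⁻ (Z=14), Al³⁺ has 10 e⁻ (Z=13), Ga³⁺ has 28 e⁻ (Z=31), Tl³⁺ has 78 e⁻ (Z=81), Hg²⁺ has 78 e⁻ (Z=80), Au⁺ has 78 e⁻ (Z=79). Si⁴⁺ < Al³⁺ (both 10 e⁻, Z=14>13); Al³⁺ < Ga³⁺ (same group, period 3 vs 4); Ga³⁺ < Tl³⁺ (same group, period 4 vs 6); Tl³⁺ < Hg²⁺ (both 78 e⁻, Z=81>80); Hg²⁺ < Au⁺ (isoelectronic, higher Z=80 is smaller).

Si⁴⁺ < Al³⁺ < Ga³⁺ < Tl³⁺ < Hg²⁺ < Au⁺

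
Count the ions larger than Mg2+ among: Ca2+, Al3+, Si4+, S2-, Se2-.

Electron counts and nuclear charges: Si4+: 10 e⁻, Z=14, Al3+: 10 e⁻, Z=13, Mg2+: 10 e⁻, Z=12, Ca2+: 18 e⁻, Z=20, S2-: 18 e⁻, Z=16, Se2-: 36 e⁻, Z=34. Si4+ < Al3+ (both 10 e⁻, Z=14>13); Al3+ < Mg2+ (isoelectronic, higher Z=13 is smaller); Mg2+ < Ca2+ (same group, 1 shell fewer); Ca2+ < S2- (both 18 e⁻, Z=20>16); S2- < Se2- (same group, period 3 vs 4).
Ordering all of them (including Mg2+) by radius gives Si4+ < Al3+ < Mg2+ < Ca2+ < S2- < Se2-. So 3 are larger.

3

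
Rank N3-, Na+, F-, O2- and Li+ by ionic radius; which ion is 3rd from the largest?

First list Z and electron count for each: Li+: 2 e⁻, Z=3, Na+: 10 e⁻, Z=11, F-: 10 e⁻, Z=9, O2-: 10 e⁻, Z=8, N3-: 10 e⁻, Z=7. Li+ < Na+ (same group, 1 shell fewer); Na+ < F- (both 10 e⁻, Z=11>9); F- < O2- (isoelectronic, higher Z=9 is smaller); O2- < N3- (isoelectronic, higher Z=8 is smaller).
So the order is Li+ < Na+ < F- < O2- < N3-; the 3rd-largest ion is F-.

F-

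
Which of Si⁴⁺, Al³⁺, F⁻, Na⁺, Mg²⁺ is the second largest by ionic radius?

Na⁺

All of these have 10 electrons (isoelectronic). With the same electron cloud, the ion with the most protons pulls it in tightest. Nuclear charges: Si⁴⁺ (Z=14), Al³⁺ (Z=13), Mg²⁺ (Z=12), Na⁺ (Z=11), F⁻ (Z=9). Highest Z is smallest.
Ordering: Si⁴⁺ < Al³⁺ < Mg²⁺ < Na⁺ < F⁻. The second largest is Na⁺.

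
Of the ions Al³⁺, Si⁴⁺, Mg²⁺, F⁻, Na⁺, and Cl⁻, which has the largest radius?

Cl⁻

First list Z and electron count for each: Si⁴⁺: 10 e⁻, Z=14, Al³⁺: 10 e⁻, Z=13, Mg²⁺: 10 e⁻, Z=12, Na⁺: 10 e⁻, Z=11, F⁻: 10 e⁻, Z=9, Cl⁻: 18 e⁻, Z=17. Si⁴⁺ < Al³⁺ (both 10 e⁻, Z=14>13); Al³⁺ < Mg²⁺ (isoelectronic, higher Z=13 is smaller); Mg²⁺ < Na⁺ (both 10 e⁻, Z=12>11); Na⁺ < F⁻ (isoelectronic, higher Z=11 is smaller); F⁻ < Cl⁻ (same group, period 2 vs 3).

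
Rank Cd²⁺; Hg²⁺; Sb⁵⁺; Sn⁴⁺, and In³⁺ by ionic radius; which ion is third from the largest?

In³⁺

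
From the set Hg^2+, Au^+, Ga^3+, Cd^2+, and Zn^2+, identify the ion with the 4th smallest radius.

Hg^2+

Electron counts and nuclear charges: Ga^3+ (Z=31, 28 e⁻), Zn^2+ (Z=30, 28 e⁻), Cd^2+ (Z=48, 46 e⁻), Hg^2+ (Z=80, 78 e⁻), Au^+ (Z=79, 78 e⁻). Ga^3+ < Zn^2+ (isoelectronic, higher Z=31 is smaller); Zn^2+ < Cd^2+ (same group, period 4 vs 5); Cd^2+ < Hg^2+ (same group, period 5 vs 6); Hg^2+ < Au^+ (isoelectronic, higher Z=80 is smaller).
Full ascending order: Ga^3+ < Zn^2+ < Cd^2+ < Hg^2+ < Au^+. Counting from the smallest, position 4 is Hg^2+.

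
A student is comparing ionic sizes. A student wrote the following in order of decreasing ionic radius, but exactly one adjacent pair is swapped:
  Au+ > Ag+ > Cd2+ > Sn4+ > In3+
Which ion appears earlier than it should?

Sn4+

Scanning neighbour by neighbour, only Sn4+/In3+ violates a trend: Sn4+ and In3+ share 46 electrons; the higher nuclear charge on Sn (Z=50) contracts it more, so Sn4+ < In3+. That makes Sn4+ the one sitting a position early relative to where it belongs.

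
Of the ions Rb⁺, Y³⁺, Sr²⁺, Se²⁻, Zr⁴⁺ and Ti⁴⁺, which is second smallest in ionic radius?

First list Z and electron count for each: Ti⁴⁺ has 18 e⁻ (Z=22), Zr⁴⁺ has 36 e⁻ (Z=40), Y³⁺ has 36 e⁻ (Z=39), Sr²⁺ has 36 e⁻ (Z=38), Rb⁺ has 36 e⁻ (Z=37), Se²⁻ has 36 e⁻ (Z=34). Ti⁴⁺ < Zr⁴⁺ (same group, period 4 vs 5); Zr⁴⁺ < Y³⁺ (both 36 e⁻, Z=40>39); Y³⁺ < Sr²⁺ (isoelectronic, higher Z=39 is smaller); Sr²⁺ < Rb⁺ (both 36 e⁻, Z=38>37); Rb⁺ < Se²⁻ (isoelectronic, higher Z=37 is smaller).
Full ascending order: Ti⁴⁺ < Zr⁴⁺ < Y³⁺ < Sr²⁺ < Rb⁺ < Se²⁻. Counting from the smallest, position 2 is Zr⁴⁺.

Zr⁴⁺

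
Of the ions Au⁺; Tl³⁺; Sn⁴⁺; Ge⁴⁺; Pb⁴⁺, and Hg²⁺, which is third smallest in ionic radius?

Work out protons and electrons: Ge⁴⁺: 28 e⁻, Z=32, Sn⁴⁺: 46 e⁻, Z=50, Pb⁴⁺: 78 e⁻, Z=82, Tl³⁺: 78 e⁻, Z=81, Hg²⁺: 78 e⁻, Z=80, Au⁺: 78 e⁻, Z=79. Ge⁴⁺ < Sn⁴⁺ (same group, period 4 vs 5); Sn⁴⁺ < Pb⁴⁺ (same group, period 5 vs 6); Pb⁴⁺ < Tl³⁺ (both 78 e⁻, Z=82>81); Tl³⁺ < Hg²⁺ (isoelectronic, higher Z=81 is smaller); Hg²⁺ < Au⁺ (both 78 e⁻, Z=80>79).
So the order is Ge⁴⁺ < Sn⁴⁺ < Pb⁴⁺ < Tl³⁺ < Hg²⁺ < Au⁺; the 3rd-smallest ion is Pb⁴⁺.

Pb⁴⁺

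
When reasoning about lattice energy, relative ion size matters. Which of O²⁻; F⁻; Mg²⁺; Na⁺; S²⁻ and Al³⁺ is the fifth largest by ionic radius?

Mg²⁺

First list Z and electron count for each: Al³⁺ has 10 e⁻ (Z=13), Mg²⁺ has 10 e⁻ (Z=12), Na⁺ has 10 e⁻ (Z=11), F⁻ has 10 e⁻ (Z=9), O²⁻ has 10 e⁻ (Z=8), S²⁻ has 18 e⁻ (Z=16). Al³⁺ < Mg²⁺ (isoelectronic, higher Z=13 is smaller); Mg²⁺ < Na⁺ (both 10 e⁻, Z=12>11); Na⁺ < F⁻ (both 10 e⁻, Z=11>9); F⁻ < O²⁻ (isoelectronic, higher Z=9 is smaller); O²⁻ < S²⁻ (same group, 1 shell fewer).
Ordering: Al³⁺ < Mg²⁺ < Na⁺ < F⁻ < O²⁻ < S²⁻. The fifth largest is Mg²⁺.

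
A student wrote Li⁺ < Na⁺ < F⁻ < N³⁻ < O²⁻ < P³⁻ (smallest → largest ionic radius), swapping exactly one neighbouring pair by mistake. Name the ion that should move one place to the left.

Scanning neighbour by neighbour, only N³⁻/O²⁻ violates a trend: both have 10 electrons but Z(O)=8 > Z(N)=7, so O²⁻ should be the smaller of the two. That makes O²⁻ the one sitting a position late relative to where it belongs.

O²⁻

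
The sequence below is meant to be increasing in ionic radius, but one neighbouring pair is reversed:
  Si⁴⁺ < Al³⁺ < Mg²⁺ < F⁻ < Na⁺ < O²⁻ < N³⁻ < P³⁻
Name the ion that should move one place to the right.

F⁻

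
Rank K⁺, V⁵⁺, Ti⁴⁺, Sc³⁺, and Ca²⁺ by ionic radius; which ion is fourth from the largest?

Ti⁴⁺

Each ion has 18 electrons. The ranking follows nuclear charge in reverse — greater Z gives a smaller radius. V⁵⁺ (Z=23), Ti⁴⁺ (Z=22), Sc³⁺ (Z=21), Ca²⁺ (Z=20), K⁺ (Z=19).
That gives V⁵⁺ < Ti⁴⁺ < Sc³⁺ < Ca²⁺ < K⁺. From the largest end, number 4 is Ti⁴⁺.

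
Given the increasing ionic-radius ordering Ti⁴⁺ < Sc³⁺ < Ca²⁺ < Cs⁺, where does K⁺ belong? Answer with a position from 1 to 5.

4

Ti⁴⁺: 18 e⁻, Z=22, Sc³⁺: 18 e⁻, Z=21, Ca²⁺: 18 e⁻, Z=20, K⁺: 18 e⁻, Z=19, Cs⁺: 54 e⁻, Z=55. Ti⁴⁺ < Sc³⁺ (both 18 e⁻, Z=22>21); Sc³⁺ < Ca²⁺ (both 18 e⁻, Z=21>20); Ca²⁺ < K⁺ (isoelectronic, higher Z=20 is smaller); K⁺ < Cs⁺ (same group, period 4 vs 6).
With K⁺ included the full order is Ti⁴⁺ < Sc³⁺ < Ca²⁺ < K⁺ < Cs⁺, so it takes position 4.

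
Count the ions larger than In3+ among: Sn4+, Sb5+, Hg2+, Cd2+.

Work out protons and electrons: Sb5+ (Z=51, 46 e⁻), Sn4+ (Z=50, 46 e⁻), In3+ (Z=49, 46 e⁻), Cd2+ (Z=48, 46 e⁻), Hg2+ (Z=80, 78 e⁻). Sb5+ < Sn4+ (both 46 e⁻, Z=51>50); Sn4+ < In3+ (isoelectronic, higher Z=50 is smaller); In3+ < Cd2+ (both 46 e⁻, Z=49>48); Cd2+ < Hg2+ (same group, 1 shell fewer).
Ordering all of them (including In3+) by radius gives Sb5+ < Sn4+ < In3+ < Cd2+ < Hg2+. That's 2.

2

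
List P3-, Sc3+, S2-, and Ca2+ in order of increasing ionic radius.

Sc3+ < Ca2+ < S2- < P3-

These species are isoelectronic with 18 electrons. The only difference is the number of protons: Sc3+ (Z=21), Ca2+ (Z=20), S2- (Z=16), P3- (Z=15). The strongest nuclear pull (Sc3+) gives the smallest ion.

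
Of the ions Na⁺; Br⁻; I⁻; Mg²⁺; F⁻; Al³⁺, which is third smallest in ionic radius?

Na⁺

Work out protons and electrons: Al³⁺: 10 e⁻, Z=13, Mg²⁺: 10 e⁻, Z=12, Na⁺: 10 e⁻, Z=11, F⁻: 10 e⁻, Z=9, Br⁻: 36 e⁻, Z=35, I⁻: 54 e⁻, Z=53. Al³⁺ < Mg²⁺ (both 10 e⁻, Z=13>12); Mg²⁺ < Na⁺ (both 10 e⁻, Z=12>11); Na⁺ < F⁻ (isoelectronic, higher Z=11 is smaller); F⁻ < Br⁻ (same group, period 2 vs 4); Br⁻ < I⁻ (same group, period 4 vs 5).
Full ascending order: Al³⁺ < Mg²⁺ < Na⁺ < F⁻ < Br⁻ < I⁻. Counting from the smallest, position 3 is Na⁺.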